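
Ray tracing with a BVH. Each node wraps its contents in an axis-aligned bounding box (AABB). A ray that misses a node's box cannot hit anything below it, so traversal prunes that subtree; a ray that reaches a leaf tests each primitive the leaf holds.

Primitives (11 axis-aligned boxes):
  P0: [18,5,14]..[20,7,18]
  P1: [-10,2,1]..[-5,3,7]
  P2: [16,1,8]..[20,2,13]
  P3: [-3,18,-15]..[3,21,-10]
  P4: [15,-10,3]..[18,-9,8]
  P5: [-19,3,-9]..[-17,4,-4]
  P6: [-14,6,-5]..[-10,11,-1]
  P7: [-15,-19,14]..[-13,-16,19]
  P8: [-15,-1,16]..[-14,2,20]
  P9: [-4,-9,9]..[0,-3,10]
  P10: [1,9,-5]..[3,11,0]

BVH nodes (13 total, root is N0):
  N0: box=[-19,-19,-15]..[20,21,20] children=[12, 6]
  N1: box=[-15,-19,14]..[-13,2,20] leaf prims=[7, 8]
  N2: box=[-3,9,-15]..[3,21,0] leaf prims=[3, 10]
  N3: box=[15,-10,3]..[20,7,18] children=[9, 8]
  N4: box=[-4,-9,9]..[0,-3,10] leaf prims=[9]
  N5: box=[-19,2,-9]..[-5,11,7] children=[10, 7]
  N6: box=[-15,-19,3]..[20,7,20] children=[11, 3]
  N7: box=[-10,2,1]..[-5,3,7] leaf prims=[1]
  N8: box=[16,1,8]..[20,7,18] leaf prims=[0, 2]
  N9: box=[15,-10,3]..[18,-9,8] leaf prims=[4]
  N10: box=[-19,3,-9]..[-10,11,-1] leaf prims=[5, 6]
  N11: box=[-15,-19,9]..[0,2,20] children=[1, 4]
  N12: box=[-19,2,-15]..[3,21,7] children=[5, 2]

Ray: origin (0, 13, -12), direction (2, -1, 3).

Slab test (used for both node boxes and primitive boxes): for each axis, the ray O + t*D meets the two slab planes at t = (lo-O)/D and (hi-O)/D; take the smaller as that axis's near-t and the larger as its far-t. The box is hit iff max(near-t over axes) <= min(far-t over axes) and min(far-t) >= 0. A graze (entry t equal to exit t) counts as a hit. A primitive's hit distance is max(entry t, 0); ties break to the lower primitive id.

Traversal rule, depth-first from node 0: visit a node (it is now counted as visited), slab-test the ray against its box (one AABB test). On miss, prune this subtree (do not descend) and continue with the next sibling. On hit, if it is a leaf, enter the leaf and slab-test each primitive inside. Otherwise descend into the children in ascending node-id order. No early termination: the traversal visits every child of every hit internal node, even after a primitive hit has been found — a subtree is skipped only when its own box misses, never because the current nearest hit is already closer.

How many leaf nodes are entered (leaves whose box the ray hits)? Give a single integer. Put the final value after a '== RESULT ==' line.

Walk:
N0 x:[-19/2,10] y:[-8,32] z:[-1,32/3] -> hit [-1,10], descend [6, 12]
  N6 x:[-15/2,10] y:[6,32] z:[5,32/3] -> hit [6,10], descend [3, 11]
    N3 x:[15/2,10] y:[6,23] z:[5,10] -> hit [15/2,10], descend [8, 9]
      N8 x:[8,10] y:[6,12] z:[20/3,10] -> hit [8,10] leaf, test {P0(miss), P2(miss)}
      N9 x:[15/2,9] y:[22,23] z:[5,20/3] -> miss, prune
    N11 x:[-15/2,0] y:[11,32] z:[7,32/3] -> miss, prune
  N12 x:[-19/2,3/2] y:[-8,11] z:[-1,19/3] -> hit [-1,3/2], descend [2, 5]
    N2 x:[-3/2,3/2] y:[-8,4] z:[-1,4] -> hit [-1,3/2] leaf, test {P3(miss), P10(miss)}
    N5 x:[-19/2,-5/2] y:[2,11] z:[1,19/3] -> miss, prune

Summary -> nodes [0, 6, 3, 8, 9, 11, 12, 2, 5]; box-tests=9; leaf-entries=2; first=miss

== RESULT ==
2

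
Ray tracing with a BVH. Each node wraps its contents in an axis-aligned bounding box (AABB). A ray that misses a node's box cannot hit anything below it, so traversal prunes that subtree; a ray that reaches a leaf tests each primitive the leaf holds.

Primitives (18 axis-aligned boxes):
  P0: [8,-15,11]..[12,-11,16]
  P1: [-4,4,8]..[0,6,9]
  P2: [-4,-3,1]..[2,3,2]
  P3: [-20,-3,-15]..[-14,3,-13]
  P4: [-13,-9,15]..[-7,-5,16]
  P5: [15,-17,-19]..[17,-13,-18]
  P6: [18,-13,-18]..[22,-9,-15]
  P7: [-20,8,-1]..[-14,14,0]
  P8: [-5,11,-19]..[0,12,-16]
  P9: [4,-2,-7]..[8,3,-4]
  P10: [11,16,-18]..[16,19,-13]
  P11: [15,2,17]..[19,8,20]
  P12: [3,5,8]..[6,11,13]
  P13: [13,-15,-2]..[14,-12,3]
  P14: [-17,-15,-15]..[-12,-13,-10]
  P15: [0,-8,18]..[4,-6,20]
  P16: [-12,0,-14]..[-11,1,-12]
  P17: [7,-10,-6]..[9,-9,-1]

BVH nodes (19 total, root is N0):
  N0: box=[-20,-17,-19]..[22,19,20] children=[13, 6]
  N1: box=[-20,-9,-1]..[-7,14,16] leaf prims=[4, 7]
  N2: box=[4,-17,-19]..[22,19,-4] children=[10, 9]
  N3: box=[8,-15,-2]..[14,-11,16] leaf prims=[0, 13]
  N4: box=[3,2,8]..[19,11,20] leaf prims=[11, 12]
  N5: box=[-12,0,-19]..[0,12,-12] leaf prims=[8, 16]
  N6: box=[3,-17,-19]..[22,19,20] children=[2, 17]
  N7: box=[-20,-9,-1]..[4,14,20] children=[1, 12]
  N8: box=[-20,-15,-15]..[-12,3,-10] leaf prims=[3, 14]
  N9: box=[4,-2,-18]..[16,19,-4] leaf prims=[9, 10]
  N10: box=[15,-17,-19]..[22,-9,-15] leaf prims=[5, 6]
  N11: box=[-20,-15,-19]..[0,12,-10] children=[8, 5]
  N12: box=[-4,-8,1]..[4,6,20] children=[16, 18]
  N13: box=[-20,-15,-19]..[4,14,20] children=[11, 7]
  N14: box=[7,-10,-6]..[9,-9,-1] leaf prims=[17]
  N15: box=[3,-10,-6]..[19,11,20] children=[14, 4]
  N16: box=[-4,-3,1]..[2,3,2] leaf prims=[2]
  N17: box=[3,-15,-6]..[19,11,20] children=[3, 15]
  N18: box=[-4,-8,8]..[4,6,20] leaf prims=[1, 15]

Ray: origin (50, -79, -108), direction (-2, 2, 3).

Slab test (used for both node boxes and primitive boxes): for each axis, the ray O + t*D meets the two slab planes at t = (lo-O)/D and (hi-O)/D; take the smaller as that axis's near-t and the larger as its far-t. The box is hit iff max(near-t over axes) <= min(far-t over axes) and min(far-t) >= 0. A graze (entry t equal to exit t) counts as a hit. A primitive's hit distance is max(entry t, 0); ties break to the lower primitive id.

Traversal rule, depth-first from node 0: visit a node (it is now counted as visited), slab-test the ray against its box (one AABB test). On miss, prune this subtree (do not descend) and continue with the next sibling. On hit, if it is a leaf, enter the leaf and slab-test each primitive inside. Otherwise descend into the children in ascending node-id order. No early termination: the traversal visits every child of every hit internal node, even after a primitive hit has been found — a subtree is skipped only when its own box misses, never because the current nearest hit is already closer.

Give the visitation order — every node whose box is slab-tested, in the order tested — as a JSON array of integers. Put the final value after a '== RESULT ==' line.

Trace the traversal:
N0 x:[14,35] y:[31,49] z:[89/3,128/3] -> hit [31,35], descend [6, 13]
  N6 x:[14,47/2] y:[31,49] z:[89/3,128/3] -> miss, prune
  N13 x:[23,35] y:[32,93/2] z:[89/3,128/3] -> hit [32,35], descend [7, 11]
    N7 x:[23,35] y:[35,93/2] z:[107/3,128/3] -> miss, prune
    N11 x:[25,35] y:[32,91/2] z:[89/3,98/3] -> hit [32,98/3], descend [5, 8]
      N5 x:[25,31] y:[79/2,91/2] z:[89/3,32] -> miss, prune
      N8 x:[31,35] y:[32,41] z:[31,98/3] -> hit [32,98/3] leaf, test {P3(miss), P14@t=32}

Visited [0, 6, 13, 7, 11, 5, 8]. Tests: 7 box, 1 leaf. Nearest: P14.

== RESULT ==
[0, 6, 13, 7, 11, 5, 8]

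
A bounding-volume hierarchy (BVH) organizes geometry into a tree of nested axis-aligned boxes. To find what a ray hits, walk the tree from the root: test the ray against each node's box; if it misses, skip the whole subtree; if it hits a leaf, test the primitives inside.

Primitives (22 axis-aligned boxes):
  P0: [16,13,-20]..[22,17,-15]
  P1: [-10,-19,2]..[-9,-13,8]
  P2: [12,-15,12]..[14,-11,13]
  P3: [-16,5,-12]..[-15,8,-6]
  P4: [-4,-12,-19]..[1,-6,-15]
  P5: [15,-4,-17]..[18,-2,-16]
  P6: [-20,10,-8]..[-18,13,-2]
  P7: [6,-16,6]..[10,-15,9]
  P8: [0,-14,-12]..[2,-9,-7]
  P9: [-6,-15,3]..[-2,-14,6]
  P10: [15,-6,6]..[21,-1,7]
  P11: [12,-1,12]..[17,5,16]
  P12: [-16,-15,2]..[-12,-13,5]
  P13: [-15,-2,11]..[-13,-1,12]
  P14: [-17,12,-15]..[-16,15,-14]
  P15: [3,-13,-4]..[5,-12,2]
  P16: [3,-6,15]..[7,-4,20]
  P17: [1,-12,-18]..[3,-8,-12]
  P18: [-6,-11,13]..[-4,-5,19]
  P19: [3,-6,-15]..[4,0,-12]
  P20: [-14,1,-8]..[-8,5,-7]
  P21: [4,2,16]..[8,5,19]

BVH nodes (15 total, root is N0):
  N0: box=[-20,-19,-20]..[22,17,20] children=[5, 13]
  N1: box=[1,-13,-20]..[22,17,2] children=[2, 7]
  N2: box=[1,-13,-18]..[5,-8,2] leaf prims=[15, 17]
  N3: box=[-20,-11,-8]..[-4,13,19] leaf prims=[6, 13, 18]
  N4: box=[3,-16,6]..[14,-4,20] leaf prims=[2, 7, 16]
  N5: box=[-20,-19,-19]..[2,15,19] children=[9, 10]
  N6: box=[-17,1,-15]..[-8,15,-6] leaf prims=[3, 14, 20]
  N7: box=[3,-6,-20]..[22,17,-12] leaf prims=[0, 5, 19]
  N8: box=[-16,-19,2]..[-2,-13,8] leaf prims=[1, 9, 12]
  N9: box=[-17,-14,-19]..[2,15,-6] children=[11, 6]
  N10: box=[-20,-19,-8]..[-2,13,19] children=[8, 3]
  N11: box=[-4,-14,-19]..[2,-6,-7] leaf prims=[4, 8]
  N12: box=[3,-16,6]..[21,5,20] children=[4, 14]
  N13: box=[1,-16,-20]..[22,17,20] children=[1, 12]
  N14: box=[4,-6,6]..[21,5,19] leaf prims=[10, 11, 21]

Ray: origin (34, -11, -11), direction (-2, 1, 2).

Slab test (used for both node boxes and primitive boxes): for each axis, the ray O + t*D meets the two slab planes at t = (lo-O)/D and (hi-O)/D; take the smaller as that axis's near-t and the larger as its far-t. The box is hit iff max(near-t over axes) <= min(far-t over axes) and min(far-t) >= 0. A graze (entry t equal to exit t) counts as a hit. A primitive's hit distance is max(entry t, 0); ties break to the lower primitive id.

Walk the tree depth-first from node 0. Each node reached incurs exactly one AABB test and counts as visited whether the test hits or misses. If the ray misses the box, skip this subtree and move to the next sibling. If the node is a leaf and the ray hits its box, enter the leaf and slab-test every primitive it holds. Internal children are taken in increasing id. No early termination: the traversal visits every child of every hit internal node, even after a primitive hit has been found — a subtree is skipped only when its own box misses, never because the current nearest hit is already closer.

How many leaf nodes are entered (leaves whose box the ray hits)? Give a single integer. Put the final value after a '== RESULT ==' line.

Walk:
N0 x:[6,27] y:[-8,28] z:[-9/2,31/2] -> hit [6,31/2], descend [5, 13]
  N5 x:[16,27] y:[-8,26] z:[-4,15] -> miss, prune
  N13 x:[6,33/2] y:[-5,28] z:[-9/2,31/2] -> hit [6,31/2], descend [1, 12]
    N1 x:[6,33/2] y:[-2,28] z:[-9/2,13/2] -> hit [6,13/2], descend [2, 7]
      N2 x:[29/2,33/2] y:[-2,3] z:[-7/2,13/2] -> miss, prune
      N7 x:[6,31/2] y:[5,28] z:[-9/2,-1/2] -> miss, prune
    N12 x:[13/2,31/2] y:[-5,16] z:[17/2,31/2] -> hit [17/2,31/2], descend [4, 14]
      N4 x:[10,31/2] y:[-5,7] z:[17/2,31/2] -> miss, prune
      N14 x:[13/2,15] y:[5,16] z:[17/2,15] -> hit [17/2,15] leaf, test {P10@t=17/2, P11(miss), P21@t=27/2}

Summary -> nodes [0, 5, 13, 1, 2, 7, 12, 4, 14]; box-tests=9; leaf-entries=1; first=P10

== RESULT ==
1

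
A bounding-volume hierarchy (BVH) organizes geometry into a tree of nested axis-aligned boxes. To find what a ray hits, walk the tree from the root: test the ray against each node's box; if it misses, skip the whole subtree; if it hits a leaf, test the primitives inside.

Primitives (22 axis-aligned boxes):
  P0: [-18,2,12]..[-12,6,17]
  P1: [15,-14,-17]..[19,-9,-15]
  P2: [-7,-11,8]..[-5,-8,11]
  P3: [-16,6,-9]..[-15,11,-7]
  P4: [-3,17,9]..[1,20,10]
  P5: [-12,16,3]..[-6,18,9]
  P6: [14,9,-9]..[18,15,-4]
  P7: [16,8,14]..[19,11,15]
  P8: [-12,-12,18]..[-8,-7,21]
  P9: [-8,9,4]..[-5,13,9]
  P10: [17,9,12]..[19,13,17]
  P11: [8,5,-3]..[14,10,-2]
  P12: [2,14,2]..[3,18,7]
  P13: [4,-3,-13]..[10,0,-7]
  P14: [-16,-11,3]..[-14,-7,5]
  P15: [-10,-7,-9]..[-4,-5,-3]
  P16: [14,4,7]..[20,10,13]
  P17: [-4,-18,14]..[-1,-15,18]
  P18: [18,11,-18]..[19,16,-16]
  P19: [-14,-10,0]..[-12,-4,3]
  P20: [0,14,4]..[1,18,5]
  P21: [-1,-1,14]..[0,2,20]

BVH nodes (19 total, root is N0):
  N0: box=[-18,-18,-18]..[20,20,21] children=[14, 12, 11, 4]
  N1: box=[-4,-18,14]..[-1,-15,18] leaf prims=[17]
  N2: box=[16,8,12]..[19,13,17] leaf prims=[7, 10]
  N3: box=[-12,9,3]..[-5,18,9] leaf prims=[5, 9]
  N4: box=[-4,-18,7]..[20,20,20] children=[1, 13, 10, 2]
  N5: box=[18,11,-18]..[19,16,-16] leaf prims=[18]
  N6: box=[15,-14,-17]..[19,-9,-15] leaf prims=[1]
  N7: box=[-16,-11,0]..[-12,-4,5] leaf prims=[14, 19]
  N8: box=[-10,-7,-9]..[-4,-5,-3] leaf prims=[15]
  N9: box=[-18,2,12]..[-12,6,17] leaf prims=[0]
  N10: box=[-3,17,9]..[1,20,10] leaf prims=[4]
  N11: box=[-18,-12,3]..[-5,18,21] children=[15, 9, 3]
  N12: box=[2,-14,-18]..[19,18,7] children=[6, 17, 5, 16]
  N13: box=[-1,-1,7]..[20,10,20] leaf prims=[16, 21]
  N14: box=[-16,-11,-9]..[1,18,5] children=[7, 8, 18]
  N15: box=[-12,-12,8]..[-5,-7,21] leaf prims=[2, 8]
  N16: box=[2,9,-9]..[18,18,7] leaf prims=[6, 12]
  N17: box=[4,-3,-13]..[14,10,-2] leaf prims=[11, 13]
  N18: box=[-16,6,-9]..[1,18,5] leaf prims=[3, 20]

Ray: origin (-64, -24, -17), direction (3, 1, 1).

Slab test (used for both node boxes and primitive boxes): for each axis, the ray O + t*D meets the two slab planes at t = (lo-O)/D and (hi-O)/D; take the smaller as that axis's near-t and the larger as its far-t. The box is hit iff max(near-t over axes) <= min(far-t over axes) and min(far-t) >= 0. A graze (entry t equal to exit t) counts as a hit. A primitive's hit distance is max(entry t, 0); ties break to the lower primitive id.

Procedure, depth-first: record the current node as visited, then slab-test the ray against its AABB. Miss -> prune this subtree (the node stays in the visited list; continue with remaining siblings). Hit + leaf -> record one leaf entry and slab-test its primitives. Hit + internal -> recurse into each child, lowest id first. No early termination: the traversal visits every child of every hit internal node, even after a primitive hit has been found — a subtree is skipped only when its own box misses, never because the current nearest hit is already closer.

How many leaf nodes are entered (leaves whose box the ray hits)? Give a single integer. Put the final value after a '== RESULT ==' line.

Trace the traversal:
N0 x:[46/3,28] y:[6,44] z:[-1,38] -> hit [46/3,28], descend [4, 11, 12, 14]
  N4 x:[20,28] y:[6,44] z:[24,37] -> hit [24,28], descend [1, 2, 10, 13]
    N1 x:[20,21] y:[6,9] z:[31,35] -> miss, prune
    N2 x:[80/3,83/3] y:[32,37] z:[29,34] -> miss, prune
    N10 x:[61/3,65/3] y:[41,44] z:[26,27] -> miss, prune
    N13 x:[21,28] y:[23,34] z:[24,37] -> hit [24,28] leaf, test {P16@t=28, P21(miss)}
  N11 x:[46/3,59/3] y:[12,42] z:[20,38] -> miss, prune
  N12 x:[22,83/3] y:[10,42] z:[-1,24] -> hit [22,24], descend [5, 6, 16, 17]
    N5 x:[82/3,83/3] y:[35,40] z:[-1,1] -> miss, prune
    N6 x:[79/3,83/3] y:[10,15] z:[0,2] -> miss, prune
    N16 x:[22,82/3] y:[33,42] z:[8,24] -> miss, prune
    N17 x:[68/3,26] y:[21,34] z:[4,15] -> miss, prune
  N14 x:[16,65/3] y:[13,42] z:[8,22] -> hit [16,65/3], descend [7, 8, 18]
    N7 x:[16,52/3] y:[13,20] z:[17,22] -> hit [17,52/3] leaf, test {P14(miss), P19@t=17}
    N8 x:[18,20] y:[17,19] z:[8,14] -> miss, prune
    N18 x:[16,65/3] y:[30,42] z:[8,22] -> miss, prune

16 AABB tests over nodes [0, 4, 1, 2, 10, 13, 11, 12, 5, 6, 16, 17, 14, 7, 8, 18]; 2 leaves entered; closest P19.

== RESULT ==
2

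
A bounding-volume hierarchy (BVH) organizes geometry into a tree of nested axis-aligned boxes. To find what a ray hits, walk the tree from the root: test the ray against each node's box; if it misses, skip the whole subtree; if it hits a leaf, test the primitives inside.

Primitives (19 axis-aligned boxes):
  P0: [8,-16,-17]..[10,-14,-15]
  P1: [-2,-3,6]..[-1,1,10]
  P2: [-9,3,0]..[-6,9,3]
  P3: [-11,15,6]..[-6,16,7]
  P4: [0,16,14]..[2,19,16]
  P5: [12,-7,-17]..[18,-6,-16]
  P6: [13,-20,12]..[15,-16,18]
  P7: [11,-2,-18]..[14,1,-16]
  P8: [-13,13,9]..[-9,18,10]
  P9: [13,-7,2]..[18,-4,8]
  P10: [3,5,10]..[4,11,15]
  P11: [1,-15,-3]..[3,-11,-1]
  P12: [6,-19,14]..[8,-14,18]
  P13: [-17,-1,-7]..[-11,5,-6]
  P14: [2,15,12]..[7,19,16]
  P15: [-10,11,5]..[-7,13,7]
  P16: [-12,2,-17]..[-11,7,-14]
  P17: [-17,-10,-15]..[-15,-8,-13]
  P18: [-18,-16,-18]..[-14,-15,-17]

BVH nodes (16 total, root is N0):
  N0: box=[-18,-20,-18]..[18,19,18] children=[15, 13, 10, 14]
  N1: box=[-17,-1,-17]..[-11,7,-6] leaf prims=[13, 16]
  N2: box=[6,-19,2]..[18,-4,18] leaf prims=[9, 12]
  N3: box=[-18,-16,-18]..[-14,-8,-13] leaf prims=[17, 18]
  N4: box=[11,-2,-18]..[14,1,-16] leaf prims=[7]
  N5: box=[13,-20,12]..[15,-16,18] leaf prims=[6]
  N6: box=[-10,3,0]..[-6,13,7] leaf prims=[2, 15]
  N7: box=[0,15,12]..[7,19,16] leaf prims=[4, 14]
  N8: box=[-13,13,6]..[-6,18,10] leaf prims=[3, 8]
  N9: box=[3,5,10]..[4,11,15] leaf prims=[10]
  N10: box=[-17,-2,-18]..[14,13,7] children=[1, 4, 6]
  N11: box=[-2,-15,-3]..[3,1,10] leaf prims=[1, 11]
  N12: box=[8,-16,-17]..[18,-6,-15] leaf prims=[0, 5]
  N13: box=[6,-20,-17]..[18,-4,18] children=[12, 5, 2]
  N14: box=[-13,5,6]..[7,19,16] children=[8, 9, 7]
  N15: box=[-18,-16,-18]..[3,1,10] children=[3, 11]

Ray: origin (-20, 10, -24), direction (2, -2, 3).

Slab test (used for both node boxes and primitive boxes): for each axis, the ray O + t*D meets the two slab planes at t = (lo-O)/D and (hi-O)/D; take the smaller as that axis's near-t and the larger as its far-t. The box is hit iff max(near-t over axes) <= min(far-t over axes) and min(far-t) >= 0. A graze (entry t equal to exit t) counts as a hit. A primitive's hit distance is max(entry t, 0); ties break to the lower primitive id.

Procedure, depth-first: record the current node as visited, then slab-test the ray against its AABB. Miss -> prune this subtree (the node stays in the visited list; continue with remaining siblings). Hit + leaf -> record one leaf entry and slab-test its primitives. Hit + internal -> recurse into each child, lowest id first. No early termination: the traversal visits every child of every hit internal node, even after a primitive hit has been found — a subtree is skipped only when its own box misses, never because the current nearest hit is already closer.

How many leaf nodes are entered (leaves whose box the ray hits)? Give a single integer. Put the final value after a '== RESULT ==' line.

Trace the traversal:
N0 x:[1,19] y:[-9/2,15] z:[2,14] -> hit [2,14], descend [10, 13, 14, 15]
  N10 x:[3/2,17] y:[-3/2,6] z:[2,31/3] -> hit [2,6], descend [1, 4, 6]
    N1 x:[3/2,9/2] y:[3/2,11/2] z:[7/3,6] -> hit [7/3,9/2] leaf, test {P13(miss), P16(miss)}
    N4 x:[31/2,17] y:[9/2,6] z:[2,8/3] -> miss, prune
    N6 x:[5,7] y:[-3/2,7/2] z:[8,31/3] -> miss, prune
  N13 x:[13,19] y:[7,15] z:[7/3,14] -> hit [13,14], descend [2, 5, 12]
    N2 x:[13,19] y:[7,29/2] z:[26/3,14] -> hit [13,14] leaf, test {P9(miss), P12@t=13}
    N5 x:[33/2,35/2] y:[13,15] z:[12,14] -> miss, prune
    N12 x:[14,19] y:[8,13] z:[7/3,3] -> miss, prune
  N14 x:[7/2,27/2] y:[-9/2,5/2] z:[10,40/3] -> miss, prune
  N15 x:[1,23/2] y:[9/2,13] z:[2,34/3] -> hit [9/2,34/3], descend [3, 11]
    N3 x:[1,3] y:[9,13] z:[2,11/3] -> miss, prune
    N11 x:[9,23/2] y:[9/2,25/2] z:[7,34/3] -> hit [9,34/3] leaf, test {P1(miss), P11(miss)}

Summary -> nodes [0, 10, 1, 4, 6, 13, 2, 5, 12, 14, 15, 3, 11]; box-tests=13; leaf-entries=3; first=P12

== RESULT ==
3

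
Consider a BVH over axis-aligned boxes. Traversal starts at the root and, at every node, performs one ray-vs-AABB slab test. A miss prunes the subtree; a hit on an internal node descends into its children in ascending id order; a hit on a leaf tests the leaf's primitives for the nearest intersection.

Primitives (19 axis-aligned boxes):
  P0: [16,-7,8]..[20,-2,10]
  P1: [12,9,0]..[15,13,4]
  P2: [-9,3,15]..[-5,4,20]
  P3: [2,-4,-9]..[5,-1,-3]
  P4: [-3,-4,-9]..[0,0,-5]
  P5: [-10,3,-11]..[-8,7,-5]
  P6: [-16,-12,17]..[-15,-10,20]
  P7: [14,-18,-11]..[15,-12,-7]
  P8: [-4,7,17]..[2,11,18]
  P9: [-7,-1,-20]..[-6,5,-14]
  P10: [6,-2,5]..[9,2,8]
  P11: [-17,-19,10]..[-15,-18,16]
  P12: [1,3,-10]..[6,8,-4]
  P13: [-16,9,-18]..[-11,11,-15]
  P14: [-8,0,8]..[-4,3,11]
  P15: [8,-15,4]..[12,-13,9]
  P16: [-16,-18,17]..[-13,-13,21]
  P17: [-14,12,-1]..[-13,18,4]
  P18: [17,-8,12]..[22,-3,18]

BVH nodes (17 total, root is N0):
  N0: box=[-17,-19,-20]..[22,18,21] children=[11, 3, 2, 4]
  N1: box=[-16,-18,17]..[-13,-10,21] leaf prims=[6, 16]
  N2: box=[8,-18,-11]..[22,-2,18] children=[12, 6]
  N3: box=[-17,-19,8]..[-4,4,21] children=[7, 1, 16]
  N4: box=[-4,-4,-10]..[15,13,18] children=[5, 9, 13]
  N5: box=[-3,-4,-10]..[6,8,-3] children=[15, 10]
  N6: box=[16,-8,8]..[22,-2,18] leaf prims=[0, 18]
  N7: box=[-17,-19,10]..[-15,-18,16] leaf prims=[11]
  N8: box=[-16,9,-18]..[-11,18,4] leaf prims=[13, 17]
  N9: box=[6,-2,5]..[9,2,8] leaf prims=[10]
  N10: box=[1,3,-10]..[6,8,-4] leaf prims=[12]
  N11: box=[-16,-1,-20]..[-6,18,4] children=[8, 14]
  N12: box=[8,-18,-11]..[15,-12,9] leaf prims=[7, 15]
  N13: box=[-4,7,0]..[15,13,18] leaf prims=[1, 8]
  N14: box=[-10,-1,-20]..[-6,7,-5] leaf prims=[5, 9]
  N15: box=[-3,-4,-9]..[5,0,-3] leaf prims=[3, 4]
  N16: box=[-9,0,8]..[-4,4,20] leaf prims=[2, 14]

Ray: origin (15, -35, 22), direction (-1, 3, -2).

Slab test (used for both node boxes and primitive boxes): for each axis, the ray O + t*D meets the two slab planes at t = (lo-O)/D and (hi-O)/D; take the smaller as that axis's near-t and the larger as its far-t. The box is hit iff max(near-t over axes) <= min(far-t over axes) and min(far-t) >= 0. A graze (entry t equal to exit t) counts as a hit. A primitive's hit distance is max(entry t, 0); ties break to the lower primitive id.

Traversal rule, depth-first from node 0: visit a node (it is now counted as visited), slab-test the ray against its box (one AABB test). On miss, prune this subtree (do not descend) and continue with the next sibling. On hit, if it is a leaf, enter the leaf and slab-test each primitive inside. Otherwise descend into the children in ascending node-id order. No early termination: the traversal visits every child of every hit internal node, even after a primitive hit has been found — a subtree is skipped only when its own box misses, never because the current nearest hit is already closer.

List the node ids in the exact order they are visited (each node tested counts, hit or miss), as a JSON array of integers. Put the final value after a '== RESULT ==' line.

Traverse from the root:
N0 x:[-7,32] y:[16/3,53/3] z:[1/2,21] -> hit [16/3,53/3], descend [2, 3, 4, 11]
  N2 x:[-7,7] y:[17/3,11] z:[2,33/2] -> hit [17/3,7], descend [6, 12]
    N6 x:[-7,-1] y:[9,11] z:[2,7] -> miss, prune
    N12 x:[0,7] y:[17/3,23/3] z:[13/2,33/2] -> hit [13/2,7] leaf, test {P7(miss), P15@t=20/3}
  N3 x:[19,32] y:[16/3,13] z:[1/2,7] -> miss, prune
  N4 x:[0,19] y:[31/3,16] z:[2,16] -> hit [31/3,16], descend [5, 9, 13]
    N5 x:[9,18] y:[31/3,43/3] z:[25/2,16] -> hit [25/2,43/3], descend [10, 15]
      N10 x:[9,14] y:[38/3,43/3] z:[13,16] -> hit [13,14] leaf, test {P12@t=13}
      N15 x:[10,18] y:[31/3,35/3] z:[25/2,31/2] -> miss, prune
    N9 x:[6,9] y:[11,37/3] z:[7,17/2] -> miss, prune
    N13 x:[0,19] y:[14,16] z:[2,11] -> miss, prune
  N11 x:[21,31] y:[34/3,53/3] z:[9,21] -> miss, prune

Visited [0, 2, 6, 12, 3, 4, 5, 10, 15, 9, 13, 11]. Tests: 12 box, 2 leaf. Nearest: P15.

== RESULT ==
[0, 2, 6, 12, 3, 4, 5, 10, 15, 9, 13, 11]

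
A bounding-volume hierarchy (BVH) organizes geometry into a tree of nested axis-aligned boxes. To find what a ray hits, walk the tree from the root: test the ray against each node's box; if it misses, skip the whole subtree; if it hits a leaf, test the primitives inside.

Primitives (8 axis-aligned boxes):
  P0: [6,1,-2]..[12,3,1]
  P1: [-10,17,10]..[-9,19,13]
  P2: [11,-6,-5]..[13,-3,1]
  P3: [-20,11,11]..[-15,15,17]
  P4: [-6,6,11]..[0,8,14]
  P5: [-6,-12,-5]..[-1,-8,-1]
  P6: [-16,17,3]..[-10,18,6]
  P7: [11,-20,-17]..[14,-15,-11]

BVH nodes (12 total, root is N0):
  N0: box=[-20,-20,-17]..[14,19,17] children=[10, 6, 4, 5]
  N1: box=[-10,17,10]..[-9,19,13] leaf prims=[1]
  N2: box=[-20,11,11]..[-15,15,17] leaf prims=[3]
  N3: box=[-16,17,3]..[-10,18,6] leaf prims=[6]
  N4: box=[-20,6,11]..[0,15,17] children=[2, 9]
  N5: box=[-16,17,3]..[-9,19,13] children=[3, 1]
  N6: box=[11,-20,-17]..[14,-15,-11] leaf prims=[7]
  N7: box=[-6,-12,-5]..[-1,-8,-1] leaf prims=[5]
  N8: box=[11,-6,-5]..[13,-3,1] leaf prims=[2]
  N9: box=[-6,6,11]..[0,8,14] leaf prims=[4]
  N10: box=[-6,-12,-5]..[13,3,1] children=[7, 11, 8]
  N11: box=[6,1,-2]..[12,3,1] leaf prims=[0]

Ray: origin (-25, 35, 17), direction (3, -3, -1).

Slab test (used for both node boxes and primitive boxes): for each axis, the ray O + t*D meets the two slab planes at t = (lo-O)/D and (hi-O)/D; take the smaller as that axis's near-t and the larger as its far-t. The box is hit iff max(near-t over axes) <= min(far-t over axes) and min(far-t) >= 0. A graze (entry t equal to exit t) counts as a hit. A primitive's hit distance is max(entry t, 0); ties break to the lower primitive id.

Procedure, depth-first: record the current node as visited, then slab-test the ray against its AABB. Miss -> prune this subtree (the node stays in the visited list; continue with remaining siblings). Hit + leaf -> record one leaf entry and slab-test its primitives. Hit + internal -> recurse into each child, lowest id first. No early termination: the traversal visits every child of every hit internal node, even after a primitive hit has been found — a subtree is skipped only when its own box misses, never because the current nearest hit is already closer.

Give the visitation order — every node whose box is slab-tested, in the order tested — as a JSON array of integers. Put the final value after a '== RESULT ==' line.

Trace the traversal:
N0 x:[5/3,13] y:[16/3,55/3] z:[0,34] -> hit [16/3,13], descend [4, 5, 6, 10]
  N4 x:[5/3,25/3] y:[20/3,29/3] z:[0,6] -> miss, prune
  N5 x:[3,16/3] y:[16/3,6] z:[4,14] -> hit [16/3,16/3], descend [1, 3]
    N1 x:[5,16/3] y:[16/3,6] z:[4,7] -> hit [16/3,16/3] leaf, test {P1@t=16/3}
    N3 x:[3,5] y:[17/3,6] z:[11,14] -> miss, prune
  N6 x:[12,13] y:[50/3,55/3] z:[28,34] -> miss, prune
  N10 x:[19/3,38/3] y:[32/3,47/3] z:[16,22] -> miss, prune

7 AABB tests over nodes [0, 4, 5, 1, 3, 6, 10]; 1 leaf entered; closest P1.

== RESULT ==
[0, 4, 5, 1, 3, 6, 10]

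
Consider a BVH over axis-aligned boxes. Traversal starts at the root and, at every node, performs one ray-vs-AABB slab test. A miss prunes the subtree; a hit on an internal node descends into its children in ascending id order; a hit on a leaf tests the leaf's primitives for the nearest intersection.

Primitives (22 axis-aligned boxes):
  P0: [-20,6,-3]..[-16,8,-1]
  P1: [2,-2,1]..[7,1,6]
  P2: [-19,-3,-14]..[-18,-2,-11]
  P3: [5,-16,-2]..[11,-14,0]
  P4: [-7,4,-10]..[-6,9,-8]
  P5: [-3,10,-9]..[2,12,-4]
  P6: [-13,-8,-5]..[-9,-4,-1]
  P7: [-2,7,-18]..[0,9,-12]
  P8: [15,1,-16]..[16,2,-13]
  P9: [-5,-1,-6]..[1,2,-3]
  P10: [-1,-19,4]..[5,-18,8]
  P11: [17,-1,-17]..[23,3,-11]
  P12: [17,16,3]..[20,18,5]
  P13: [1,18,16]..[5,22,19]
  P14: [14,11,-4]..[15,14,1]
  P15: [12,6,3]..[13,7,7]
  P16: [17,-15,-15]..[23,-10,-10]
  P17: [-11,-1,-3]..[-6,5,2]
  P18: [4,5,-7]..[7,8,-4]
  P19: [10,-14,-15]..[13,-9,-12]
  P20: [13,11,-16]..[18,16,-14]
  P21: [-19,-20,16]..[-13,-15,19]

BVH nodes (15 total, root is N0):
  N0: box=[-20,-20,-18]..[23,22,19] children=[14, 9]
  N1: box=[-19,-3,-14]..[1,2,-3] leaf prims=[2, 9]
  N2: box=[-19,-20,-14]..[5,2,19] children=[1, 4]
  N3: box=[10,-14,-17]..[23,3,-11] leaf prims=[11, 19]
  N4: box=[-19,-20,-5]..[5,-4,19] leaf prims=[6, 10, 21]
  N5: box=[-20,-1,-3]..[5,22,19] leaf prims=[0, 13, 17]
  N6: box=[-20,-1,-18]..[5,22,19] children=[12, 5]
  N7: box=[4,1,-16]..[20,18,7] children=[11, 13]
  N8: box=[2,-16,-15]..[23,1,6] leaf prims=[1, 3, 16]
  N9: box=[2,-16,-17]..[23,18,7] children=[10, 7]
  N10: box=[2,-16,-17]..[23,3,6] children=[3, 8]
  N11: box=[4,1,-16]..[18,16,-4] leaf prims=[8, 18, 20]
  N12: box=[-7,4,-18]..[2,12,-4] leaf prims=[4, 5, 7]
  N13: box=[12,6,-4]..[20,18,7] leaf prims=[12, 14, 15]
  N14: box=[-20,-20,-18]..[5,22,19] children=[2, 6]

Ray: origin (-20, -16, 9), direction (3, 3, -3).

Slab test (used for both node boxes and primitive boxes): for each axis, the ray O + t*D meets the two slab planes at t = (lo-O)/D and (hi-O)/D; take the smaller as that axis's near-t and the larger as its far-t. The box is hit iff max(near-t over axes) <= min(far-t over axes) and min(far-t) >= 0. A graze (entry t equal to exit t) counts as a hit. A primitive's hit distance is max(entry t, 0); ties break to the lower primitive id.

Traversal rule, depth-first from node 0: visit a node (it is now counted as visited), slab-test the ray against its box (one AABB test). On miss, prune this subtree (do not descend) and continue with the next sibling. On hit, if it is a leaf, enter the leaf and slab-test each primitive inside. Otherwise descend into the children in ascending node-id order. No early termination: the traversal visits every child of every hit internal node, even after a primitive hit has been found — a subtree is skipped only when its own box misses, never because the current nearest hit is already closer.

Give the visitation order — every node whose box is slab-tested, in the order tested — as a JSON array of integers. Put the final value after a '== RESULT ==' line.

Traverse from the root:
N0 x:[0,43/3] y:[-4/3,38/3] z:[-10/3,9] -> hit [0,9], descend [9, 14]
  N9 x:[22/3,43/3] y:[0,34/3] z:[2/3,26/3] -> hit [22/3,26/3], descend [7, 10]
    N7 x:[8,40/3] y:[17/3,34/3] z:[2/3,25/3] -> hit [8,25/3], descend [11, 13]
      N11 x:[8,38/3] y:[17/3,32/3] z:[13/3,25/3] -> hit [8,25/3] leaf, test {P8(miss), P18(miss), P20(miss)}
      N13 x:[32/3,40/3] y:[22/3,34/3] z:[2/3,13/3] -> miss, prune
    N10 x:[22/3,43/3] y:[0,19/3] z:[1,26/3] -> miss, prune
  N14 x:[0,25/3] y:[-4/3,38/3] z:[-10/3,9] -> hit [0,25/3], descend [2, 6]
    N2 x:[1/3,25/3] y:[-4/3,6] z:[-10/3,23/3] -> hit [1/3,6], descend [1, 4]
      N1 x:[1/3,7] y:[13/3,6] z:[4,23/3] -> hit [13/3,6] leaf, test {P2(miss), P9@t=5}
      N4 x:[1/3,25/3] y:[-4/3,4] z:[-10/3,14/3] -> hit [1/3,4] leaf, test {P6@t=10/3, P10(miss), P21(miss)}
    N6 x:[0,25/3] y:[5,38/3] z:[-10/3,9] -> hit [5,25/3], descend [5, 12]
      N5 x:[0,25/3] y:[5,38/3] z:[-10/3,4] -> miss, prune
      N12 x:[13/3,22/3] y:[20/3,28/3] z:[13/3,9] -> hit [20/3,22/3] leaf, test {P4(miss), P5(miss), P7(miss)}

13 AABB tests over nodes [0, 9, 7, 11, 13, 10, 14, 2, 1, 4, 6, 5, 12]; 4 leaves entered; closest P6.

== RESULT ==
[0, 9, 7, 11, 13, 10, 14, 2, 1, 4, 6, 5, 12]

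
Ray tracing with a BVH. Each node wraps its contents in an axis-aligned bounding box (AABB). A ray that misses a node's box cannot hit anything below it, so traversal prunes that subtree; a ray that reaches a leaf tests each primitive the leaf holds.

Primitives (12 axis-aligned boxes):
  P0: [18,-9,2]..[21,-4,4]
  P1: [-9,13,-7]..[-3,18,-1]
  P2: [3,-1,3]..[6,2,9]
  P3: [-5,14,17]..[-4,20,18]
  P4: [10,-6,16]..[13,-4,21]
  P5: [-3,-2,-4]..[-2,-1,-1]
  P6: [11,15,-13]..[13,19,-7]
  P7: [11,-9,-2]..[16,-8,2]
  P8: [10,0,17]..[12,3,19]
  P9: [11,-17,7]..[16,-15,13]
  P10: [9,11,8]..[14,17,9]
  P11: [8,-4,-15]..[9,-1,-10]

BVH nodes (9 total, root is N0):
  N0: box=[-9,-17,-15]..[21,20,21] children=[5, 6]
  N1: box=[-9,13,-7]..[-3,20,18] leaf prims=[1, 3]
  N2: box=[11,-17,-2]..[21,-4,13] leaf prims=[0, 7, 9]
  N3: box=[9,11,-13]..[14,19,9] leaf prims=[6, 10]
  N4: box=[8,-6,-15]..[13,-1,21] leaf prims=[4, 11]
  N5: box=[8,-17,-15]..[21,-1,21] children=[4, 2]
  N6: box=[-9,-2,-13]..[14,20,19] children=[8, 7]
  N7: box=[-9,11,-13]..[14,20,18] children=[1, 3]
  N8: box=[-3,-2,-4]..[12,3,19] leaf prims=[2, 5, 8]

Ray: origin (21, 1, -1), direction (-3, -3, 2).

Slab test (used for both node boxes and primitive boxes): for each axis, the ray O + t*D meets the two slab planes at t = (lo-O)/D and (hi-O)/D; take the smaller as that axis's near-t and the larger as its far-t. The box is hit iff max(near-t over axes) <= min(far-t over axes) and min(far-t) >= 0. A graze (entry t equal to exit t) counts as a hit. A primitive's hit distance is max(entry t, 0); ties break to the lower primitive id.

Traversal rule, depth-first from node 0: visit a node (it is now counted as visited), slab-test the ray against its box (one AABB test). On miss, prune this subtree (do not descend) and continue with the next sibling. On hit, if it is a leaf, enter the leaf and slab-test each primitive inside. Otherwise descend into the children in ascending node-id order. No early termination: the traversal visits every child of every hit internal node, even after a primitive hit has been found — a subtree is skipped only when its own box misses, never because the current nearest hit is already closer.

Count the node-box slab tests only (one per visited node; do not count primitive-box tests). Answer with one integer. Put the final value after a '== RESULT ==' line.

Walk:
N0 x:[0,10] y:[-19/3,6] z:[-7,11] -> hit [0,6], descend [5, 6]
  N5 x:[0,13/3] y:[2/3,6] z:[-7,11] -> hit [2/3,13/3], descend [2, 4]
    N2 x:[0,10/3] y:[5/3,6] z:[-1/2,7] -> hit [5/3,10/3] leaf, test {P0(miss), P7(miss), P9(miss)}
    N4 x:[8/3,13/3] y:[2/3,7/3] z:[-7,11] -> miss, prune
  N6 x:[7/3,10] y:[-19/3,1] z:[-6,10] -> miss, prune

Visited [0, 5, 2, 4, 6]. Tests: 5 box, 1 leaf. Nearest: miss.

== RESULT ==
5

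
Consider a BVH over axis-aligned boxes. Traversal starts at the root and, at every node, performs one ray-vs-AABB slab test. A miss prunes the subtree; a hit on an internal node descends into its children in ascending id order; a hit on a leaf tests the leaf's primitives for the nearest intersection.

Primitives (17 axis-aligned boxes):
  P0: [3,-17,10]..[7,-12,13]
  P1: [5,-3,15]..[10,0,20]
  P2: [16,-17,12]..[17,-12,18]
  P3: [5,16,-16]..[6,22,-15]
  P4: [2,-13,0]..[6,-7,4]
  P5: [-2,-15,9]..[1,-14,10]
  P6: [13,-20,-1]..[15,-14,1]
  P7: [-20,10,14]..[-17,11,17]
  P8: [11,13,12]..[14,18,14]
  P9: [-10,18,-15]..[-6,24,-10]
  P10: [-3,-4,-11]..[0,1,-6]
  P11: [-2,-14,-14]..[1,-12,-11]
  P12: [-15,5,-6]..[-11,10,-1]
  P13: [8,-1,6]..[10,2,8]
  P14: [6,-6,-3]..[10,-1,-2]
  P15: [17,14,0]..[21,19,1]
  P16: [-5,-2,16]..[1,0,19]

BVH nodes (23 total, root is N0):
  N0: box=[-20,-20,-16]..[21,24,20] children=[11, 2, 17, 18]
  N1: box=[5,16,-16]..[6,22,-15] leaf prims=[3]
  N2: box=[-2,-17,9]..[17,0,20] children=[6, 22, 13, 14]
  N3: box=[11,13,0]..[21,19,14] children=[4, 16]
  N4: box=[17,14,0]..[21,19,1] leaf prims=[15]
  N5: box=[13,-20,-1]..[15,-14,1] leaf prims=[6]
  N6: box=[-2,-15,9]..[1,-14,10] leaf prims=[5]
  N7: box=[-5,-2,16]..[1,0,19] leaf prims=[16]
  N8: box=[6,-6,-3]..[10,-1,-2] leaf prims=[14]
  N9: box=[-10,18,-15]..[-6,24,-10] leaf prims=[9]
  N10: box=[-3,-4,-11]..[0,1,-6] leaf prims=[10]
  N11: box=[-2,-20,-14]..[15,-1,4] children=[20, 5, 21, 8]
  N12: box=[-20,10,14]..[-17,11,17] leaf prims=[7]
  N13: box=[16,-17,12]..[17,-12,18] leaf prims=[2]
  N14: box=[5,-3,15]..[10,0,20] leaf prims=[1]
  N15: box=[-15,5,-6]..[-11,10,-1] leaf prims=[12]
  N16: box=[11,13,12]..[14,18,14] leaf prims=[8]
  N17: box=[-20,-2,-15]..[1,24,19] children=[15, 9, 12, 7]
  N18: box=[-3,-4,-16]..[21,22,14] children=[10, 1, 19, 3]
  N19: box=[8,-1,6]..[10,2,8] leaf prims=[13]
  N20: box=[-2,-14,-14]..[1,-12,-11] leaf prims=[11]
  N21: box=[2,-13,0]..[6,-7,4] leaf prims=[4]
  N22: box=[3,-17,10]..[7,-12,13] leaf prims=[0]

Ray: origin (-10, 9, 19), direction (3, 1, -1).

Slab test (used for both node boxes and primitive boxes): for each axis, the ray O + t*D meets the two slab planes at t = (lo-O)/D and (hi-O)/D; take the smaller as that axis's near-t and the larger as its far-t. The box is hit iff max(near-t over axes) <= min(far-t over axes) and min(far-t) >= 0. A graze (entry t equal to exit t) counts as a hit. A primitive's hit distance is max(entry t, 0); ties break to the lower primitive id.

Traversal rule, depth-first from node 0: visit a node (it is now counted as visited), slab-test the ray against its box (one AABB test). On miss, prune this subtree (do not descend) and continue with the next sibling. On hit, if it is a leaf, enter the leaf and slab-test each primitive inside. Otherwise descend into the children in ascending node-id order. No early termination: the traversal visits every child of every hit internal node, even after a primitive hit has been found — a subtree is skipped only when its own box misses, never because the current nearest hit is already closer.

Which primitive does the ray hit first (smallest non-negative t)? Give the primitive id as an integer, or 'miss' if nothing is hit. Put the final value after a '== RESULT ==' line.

Walk:
N0 x:[-10/3,31/3] y:[-29,15] z:[-1,35] -> hit [-1,31/3], descend [2, 11, 17, 18]
  N2 x:[8/3,9] y:[-26,-9] z:[-1,10] -> miss, prune
  N11 x:[8/3,25/3] y:[-29,-10] z:[15,33] -> miss, prune
  N17 x:[-10/3,11/3] y:[-11,15] z:[0,34] -> hit [0,11/3], descend [7, 9, 12, 15]
    N7 x:[5/3,11/3] y:[-11,-9] z:[0,3] -> miss, prune
    N9 x:[0,4/3] y:[9,15] z:[29,34] -> miss, prune
    N12 x:[-10/3,-7/3] y:[1,2] z:[2,5] -> miss, prune
    N15 x:[-5/3,-1/3] y:[-4,1] z:[20,25] -> miss, prune
  N18 x:[7/3,31/3] y:[-13,13] z:[5,35] -> hit [5,31/3], descend [1, 3, 10, 19]
    N1 x:[5,16/3] y:[7,13] z:[34,35] -> miss, prune
    N3 x:[7,31/3] y:[4,10] z:[5,19] -> hit [7,10], descend [4, 16]
      N4 x:[9,31/3] y:[5,10] z:[18,19] -> miss, prune
      N16 x:[7,8] y:[4,9] z:[5,7] -> hit [7,7] leaf, test {P8@t=7}
    N10 x:[7/3,10/3] y:[-13,-8] z:[25,30] -> miss, prune
    N19 x:[6,20/3] y:[-10,-7] z:[11,13] -> miss, prune

Visited [0, 2, 11, 17, 7, 9, 12, 15, 18, 1, 3, 4, 16, 10, 19]. Tests: 15 box, 1 leaf. Nearest: P8.

== RESULT ==
8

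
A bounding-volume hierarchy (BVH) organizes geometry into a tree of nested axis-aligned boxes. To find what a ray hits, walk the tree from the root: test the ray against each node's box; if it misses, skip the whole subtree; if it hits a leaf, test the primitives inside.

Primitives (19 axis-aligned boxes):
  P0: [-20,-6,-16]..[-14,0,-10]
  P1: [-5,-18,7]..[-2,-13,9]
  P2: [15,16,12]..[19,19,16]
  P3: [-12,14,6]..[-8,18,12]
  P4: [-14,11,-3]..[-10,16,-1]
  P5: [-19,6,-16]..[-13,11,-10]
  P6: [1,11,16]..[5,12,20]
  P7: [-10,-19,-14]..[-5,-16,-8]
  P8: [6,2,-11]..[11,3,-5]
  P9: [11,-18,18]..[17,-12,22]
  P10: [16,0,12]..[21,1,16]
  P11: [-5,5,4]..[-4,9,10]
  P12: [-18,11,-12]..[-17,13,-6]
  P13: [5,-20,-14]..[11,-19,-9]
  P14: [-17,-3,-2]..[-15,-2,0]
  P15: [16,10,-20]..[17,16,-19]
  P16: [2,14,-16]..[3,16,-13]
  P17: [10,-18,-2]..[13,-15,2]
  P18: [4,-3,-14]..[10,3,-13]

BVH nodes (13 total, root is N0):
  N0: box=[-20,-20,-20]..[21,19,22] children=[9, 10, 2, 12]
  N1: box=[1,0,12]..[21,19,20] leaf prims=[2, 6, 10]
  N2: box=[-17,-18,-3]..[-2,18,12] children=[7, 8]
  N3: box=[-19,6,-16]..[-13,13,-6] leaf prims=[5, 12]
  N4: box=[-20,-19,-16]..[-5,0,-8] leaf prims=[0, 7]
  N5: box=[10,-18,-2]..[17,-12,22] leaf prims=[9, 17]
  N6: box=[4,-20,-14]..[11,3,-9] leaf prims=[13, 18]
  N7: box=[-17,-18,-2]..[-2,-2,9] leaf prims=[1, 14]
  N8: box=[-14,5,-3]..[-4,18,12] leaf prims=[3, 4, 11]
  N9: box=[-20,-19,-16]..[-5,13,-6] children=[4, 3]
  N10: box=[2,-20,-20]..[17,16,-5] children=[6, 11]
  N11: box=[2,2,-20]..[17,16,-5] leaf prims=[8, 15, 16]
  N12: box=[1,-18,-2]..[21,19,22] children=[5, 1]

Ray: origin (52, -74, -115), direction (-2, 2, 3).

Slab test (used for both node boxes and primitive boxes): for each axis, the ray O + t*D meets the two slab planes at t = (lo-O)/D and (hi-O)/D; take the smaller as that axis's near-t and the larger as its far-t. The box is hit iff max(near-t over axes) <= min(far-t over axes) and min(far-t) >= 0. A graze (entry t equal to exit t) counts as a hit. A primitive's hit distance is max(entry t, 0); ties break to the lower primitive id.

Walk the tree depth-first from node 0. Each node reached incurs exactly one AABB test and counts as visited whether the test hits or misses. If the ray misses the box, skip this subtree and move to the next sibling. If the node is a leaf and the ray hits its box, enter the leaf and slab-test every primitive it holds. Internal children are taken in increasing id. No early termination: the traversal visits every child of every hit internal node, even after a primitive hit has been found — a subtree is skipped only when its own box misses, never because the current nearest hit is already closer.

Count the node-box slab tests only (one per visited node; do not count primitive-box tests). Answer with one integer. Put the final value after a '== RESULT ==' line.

Walk:
N0 x:[31/2,36] y:[27,93/2] z:[95/3,137/3] -> hit [95/3,36], descend [2, 9, 10, 12]
  N2 x:[27,69/2] y:[28,46] z:[112/3,127/3] -> miss, prune
  N9 x:[57/2,36] y:[55/2,87/2] z:[33,109/3] -> hit [33,36], descend [3, 4]
    N3 x:[65/2,71/2] y:[40,87/2] z:[33,109/3] -> miss, prune
    N4 x:[57/2,36] y:[55/2,37] z:[33,107/3] -> hit [33,107/3] leaf, test {P0@t=34, P7(miss)}
  N10 x:[35/2,25] y:[27,45] z:[95/3,110/3] -> miss, prune
  N12 x:[31/2,51/2] y:[28,93/2] z:[113/3,137/3] -> miss, prune

7 AABB tests over nodes [0, 2, 9, 3, 4, 10, 12]; 1 leaf entered; closest P0.

== RESULT ==
7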